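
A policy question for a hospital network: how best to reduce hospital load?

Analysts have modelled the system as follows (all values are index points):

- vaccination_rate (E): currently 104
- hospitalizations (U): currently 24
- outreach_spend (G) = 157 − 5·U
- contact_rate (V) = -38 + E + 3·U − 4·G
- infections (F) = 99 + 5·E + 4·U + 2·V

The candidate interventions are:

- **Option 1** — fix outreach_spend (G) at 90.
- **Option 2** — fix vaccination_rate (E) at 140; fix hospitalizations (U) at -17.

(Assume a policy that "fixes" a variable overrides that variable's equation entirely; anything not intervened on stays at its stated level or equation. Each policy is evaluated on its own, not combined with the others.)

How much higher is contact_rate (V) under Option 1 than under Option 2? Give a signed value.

Option 1 (G := 90):
  E = 104
  U = 24
  G = 90
  V = -38 + 104 + 3·24 − 4·90 = -222
Option 2 (E := 140, U := -17):
  E = 140
  U = -17
  G = 157 − 5·(-17) = 242
  V = -38 + 140 + 3·(-17) − 4·242 = -917
V: -222 − (-917) = 695

695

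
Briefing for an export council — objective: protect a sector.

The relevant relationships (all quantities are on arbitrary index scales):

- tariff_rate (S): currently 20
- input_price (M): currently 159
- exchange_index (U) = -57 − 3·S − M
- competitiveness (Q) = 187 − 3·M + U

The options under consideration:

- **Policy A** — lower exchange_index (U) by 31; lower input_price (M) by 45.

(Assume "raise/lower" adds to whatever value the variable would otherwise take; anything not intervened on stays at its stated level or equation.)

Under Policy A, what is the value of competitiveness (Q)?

Policy A (U − 31, M − 45):
  S = 20
  M = 159 − 45 = 114
  U = -57 − 3·20 − 114 (−31 from intervention) = -262
  Q = 187 − 3·114 + (-262) = -417

-417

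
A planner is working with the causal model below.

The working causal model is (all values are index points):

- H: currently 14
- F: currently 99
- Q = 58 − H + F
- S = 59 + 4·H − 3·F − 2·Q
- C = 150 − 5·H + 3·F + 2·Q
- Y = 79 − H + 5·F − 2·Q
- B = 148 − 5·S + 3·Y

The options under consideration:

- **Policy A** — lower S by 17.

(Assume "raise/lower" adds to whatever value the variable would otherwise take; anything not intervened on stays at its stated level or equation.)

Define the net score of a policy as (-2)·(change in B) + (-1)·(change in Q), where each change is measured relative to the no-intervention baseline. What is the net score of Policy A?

Baseline:
  H = 14
  F = 99
  Q = 58 − 14 + 99 = 143
  S = 59 + 4·14 − 3·99 − 2·143 = -468
  Y = 79 − 14 + 5·99 − 2·143 = 274
  B = 148 − 5·(-468) + 3·274 = 3310
Policy A (S − 17):
  H = 14
  F = 99
  Q = 58 − 14 + 99 = 143
  S = 59 + 4·14 − 3·99 − 2·143 (−17 from intervention) = -485
  Y = 79 − 14 + 5·99 − 2·143 = 274
  B = 148 − 5·(-485) + 3·274 = 3395
ΔB = 3395 − 3310 = 85; ΔQ = 143 − 143 = 0
Score = (-2)·85 + (-1)·0 = -170

-170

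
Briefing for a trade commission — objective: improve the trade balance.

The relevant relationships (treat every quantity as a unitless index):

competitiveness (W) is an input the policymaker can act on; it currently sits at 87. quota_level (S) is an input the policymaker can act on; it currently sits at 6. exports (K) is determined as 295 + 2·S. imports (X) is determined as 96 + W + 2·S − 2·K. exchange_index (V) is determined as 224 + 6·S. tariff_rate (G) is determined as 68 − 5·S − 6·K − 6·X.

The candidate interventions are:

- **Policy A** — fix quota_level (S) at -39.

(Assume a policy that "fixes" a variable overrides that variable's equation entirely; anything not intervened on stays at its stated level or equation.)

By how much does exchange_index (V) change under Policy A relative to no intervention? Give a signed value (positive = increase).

Baseline:
  S = 6
  V = 224 + 6·6 = 260
Policy A (S := -39):
  S = -39
  V = 224 + 6·(-39) = -10
Change in V: -10 − 260 = -270

-270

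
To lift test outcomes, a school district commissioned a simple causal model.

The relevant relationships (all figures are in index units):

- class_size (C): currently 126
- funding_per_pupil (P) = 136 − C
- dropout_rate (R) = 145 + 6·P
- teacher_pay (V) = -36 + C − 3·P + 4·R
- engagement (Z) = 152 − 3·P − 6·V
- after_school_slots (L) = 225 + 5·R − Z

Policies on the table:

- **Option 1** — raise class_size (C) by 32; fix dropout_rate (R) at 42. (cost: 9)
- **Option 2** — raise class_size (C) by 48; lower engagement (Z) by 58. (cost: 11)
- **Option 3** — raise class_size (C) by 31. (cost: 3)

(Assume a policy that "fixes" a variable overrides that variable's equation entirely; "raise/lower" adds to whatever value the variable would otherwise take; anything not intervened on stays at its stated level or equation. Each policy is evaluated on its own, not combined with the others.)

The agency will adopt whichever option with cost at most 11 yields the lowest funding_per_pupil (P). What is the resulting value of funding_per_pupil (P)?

-38

Option 1 (C + 32, R := 42):
  C = 126 + 32 = 158
  P = 136 − 158 = -22
Option 2 (C + 48, Z − 58):
  C = 126 + 48 = 174
  P = 136 − 174 = -38
Option 3 (C + 31):
  C = 126 + 31 = 157
  P = 136 − 157 = -21
Comparing — Option 1: P=-22, Option 2: P=-38, Option 3: P=-21. Lowest is -38 (Option 2).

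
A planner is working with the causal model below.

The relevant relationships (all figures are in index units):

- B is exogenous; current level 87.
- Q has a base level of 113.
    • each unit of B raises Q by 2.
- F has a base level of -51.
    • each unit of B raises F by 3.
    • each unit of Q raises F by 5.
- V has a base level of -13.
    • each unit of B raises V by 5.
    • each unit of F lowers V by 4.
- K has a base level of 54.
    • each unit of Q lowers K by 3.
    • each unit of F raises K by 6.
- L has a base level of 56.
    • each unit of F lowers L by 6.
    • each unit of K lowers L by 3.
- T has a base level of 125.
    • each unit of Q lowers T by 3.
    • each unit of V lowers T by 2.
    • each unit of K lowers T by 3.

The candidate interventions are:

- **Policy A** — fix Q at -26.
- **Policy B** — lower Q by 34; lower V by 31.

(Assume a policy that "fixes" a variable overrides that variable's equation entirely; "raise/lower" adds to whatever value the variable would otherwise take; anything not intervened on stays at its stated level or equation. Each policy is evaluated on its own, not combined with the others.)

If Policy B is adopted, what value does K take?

8145

Policy B (Q − 34, V − 31):
  B = 87
  Q = 113 + 2·87 (−34 from intervention) = 253
  F = -51 + 3·87 + 5·253 = 1475
  K = 54 − 3·253 + 6·1475 = 8145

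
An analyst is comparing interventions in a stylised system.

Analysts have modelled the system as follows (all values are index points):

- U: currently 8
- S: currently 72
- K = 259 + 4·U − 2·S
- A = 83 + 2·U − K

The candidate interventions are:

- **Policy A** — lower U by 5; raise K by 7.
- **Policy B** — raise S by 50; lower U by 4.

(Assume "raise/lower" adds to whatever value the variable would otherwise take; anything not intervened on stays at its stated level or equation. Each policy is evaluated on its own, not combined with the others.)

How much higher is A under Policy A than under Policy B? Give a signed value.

Policy A (U − 5, K + 7):
  U = 8 − 5 = 3
  S = 72
  K = 259 + 4·3 − 2·72 (+7 from intervention) = 134
  A = 83 + 2·3 − 134 = -45
Policy B (S + 50, U − 4):
  U = 8 − 4 = 4
  S = 72 + 50 = 122
  K = 259 + 4·4 − 2·122 = 31
  A = 83 + 2·4 − 31 = 60
A: -45 − 60 = -105

-105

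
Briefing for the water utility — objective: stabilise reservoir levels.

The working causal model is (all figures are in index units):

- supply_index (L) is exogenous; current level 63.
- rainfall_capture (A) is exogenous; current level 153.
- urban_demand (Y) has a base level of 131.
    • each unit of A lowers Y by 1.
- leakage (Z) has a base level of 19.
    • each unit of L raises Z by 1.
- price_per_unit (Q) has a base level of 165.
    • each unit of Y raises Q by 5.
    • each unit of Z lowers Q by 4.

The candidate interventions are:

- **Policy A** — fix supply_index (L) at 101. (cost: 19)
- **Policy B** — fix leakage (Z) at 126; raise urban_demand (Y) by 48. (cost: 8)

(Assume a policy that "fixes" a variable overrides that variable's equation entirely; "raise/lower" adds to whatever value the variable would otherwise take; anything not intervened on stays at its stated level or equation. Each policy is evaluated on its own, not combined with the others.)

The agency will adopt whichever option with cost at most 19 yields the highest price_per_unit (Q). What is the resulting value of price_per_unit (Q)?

Policy A (L := 101):
  L = 101
  A = 153
  Y = 131 − 153 = -22
  Z = 19 + 101 = 120
  Q = 165 + 5·(-22) − 4·120 = -425
Policy B (Z := 126, Y + 48):
  L = 63
  A = 153
  Y = 131 − 153 (+48 from intervention) = 26
  Z = 126
  Q = 165 + 5·26 − 4·126 = -209
Comparing — Policy A: Q=-425, Policy B: Q=-209. Highest is -209 (Policy B).

-209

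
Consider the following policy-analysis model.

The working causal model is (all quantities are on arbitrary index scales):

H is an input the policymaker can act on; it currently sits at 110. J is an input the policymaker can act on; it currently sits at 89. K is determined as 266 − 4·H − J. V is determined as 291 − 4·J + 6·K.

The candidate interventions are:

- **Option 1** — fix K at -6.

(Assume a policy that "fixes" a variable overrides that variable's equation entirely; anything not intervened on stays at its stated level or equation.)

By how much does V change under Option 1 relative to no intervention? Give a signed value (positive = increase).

1542

Baseline:
  H = 110
  J = 89
  K = 266 − 4·110 − 89 = -263
  V = 291 − 4·89 + 6·(-263) = -1643
Option 1 (K := -6):
  H = 110
  J = 89
  K = -6
  V = 291 − 4·89 + 6·(-6) = -101
Change in V: -101 − (-1643) = 1542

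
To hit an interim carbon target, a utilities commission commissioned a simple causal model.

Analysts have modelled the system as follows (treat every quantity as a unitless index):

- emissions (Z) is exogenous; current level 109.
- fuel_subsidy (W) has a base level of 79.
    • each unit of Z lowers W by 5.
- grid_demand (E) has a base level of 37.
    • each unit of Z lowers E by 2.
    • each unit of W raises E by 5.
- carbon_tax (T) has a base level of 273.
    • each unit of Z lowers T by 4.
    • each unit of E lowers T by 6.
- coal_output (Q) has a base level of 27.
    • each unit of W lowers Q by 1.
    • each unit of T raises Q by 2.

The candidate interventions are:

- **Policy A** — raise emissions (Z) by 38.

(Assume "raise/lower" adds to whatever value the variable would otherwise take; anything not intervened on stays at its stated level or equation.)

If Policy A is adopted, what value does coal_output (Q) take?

Policy A (Z + 38):
  Z = 109 + 38 = 147
  W = 79 − 5·147 = -656
  E = 37 − 2·147 + 5·(-656) = -3537
  T = 273 − 4·147 − 6·(-3537) = 20907
  Q = 27 − (-656) + 2·20907 = 42497

42497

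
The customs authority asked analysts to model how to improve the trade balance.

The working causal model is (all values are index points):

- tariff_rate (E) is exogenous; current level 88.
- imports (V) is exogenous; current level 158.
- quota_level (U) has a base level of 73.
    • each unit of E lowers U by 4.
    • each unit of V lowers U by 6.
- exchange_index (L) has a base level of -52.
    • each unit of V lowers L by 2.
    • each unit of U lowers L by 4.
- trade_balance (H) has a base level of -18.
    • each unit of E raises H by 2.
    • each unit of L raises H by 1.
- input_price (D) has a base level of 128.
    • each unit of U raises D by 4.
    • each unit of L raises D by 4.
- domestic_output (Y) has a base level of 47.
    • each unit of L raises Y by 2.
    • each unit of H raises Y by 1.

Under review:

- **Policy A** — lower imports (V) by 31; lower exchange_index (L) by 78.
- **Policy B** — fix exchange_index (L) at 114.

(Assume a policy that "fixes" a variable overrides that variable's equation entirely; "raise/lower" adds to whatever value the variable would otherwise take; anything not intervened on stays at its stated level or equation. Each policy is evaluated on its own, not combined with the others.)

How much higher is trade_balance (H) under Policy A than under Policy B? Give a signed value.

3666

Policy A (V − 31, L − 78):
  E = 88
  V = 158 − 31 = 127
  U = 73 − 4·88 − 6·127 = -1041
  L = -52 − 2·127 − 4·(-1041) (−78 from intervention) = 3780
  H = -18 + 2·88 + 3780 = 3938
Policy B (L := 114):
  E = 88
  V = 158
  U = 73 − 4·88 − 6·158 = -1227
  L = 114
  H = -18 + 2·88 + 114 = 272
H: 3938 − 272 = 3666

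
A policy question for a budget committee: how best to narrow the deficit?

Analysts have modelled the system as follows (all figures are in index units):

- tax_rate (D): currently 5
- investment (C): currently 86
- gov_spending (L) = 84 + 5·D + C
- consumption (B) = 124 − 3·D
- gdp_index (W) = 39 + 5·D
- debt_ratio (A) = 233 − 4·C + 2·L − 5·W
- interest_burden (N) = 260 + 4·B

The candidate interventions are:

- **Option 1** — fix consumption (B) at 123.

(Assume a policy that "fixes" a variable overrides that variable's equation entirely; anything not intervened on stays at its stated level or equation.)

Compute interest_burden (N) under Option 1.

752

Option 1 (B := 123):
  D = 5
  B = 123
  N = 260 + 4·123 = 752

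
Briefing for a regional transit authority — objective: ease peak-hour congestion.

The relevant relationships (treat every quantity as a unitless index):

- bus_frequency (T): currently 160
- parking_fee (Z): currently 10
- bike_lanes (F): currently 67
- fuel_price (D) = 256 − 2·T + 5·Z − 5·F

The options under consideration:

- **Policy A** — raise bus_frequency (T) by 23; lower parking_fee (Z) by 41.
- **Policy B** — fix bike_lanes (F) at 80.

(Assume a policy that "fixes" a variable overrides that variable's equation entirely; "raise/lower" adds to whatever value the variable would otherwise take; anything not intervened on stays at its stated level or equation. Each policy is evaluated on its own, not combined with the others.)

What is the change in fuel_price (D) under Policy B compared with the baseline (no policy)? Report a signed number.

Baseline:
  T = 160
  Z = 10
  F = 67
  D = 256 − 2·160 + 5·10 − 5·67 = -349
Policy B (F := 80):
  T = 160
  Z = 10
  F = 80
  D = 256 − 2·160 + 5·10 − 5·80 = -414
Change in D: -414 − (-349) = -65

-65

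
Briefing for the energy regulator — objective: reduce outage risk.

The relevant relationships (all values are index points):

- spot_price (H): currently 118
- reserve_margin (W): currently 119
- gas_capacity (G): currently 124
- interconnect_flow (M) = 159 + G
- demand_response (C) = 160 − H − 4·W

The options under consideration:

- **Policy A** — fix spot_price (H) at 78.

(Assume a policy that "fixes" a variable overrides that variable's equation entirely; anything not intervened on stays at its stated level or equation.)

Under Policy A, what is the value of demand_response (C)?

-394

Policy A (H := 78):
  H = 78
  W = 119
  C = 160 − 78 − 4·119 = -394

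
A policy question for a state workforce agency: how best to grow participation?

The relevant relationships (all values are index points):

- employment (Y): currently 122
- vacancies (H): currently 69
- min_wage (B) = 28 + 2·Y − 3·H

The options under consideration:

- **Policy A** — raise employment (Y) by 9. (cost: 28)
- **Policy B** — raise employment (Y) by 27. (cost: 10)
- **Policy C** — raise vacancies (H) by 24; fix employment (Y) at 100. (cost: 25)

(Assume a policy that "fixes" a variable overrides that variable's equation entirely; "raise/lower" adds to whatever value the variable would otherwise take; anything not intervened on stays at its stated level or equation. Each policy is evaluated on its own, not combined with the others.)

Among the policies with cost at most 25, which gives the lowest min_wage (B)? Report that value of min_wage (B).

-51

Policy B (Y + 27):
  Y = 122 + 27 = 149
  H = 69
  B = 28 + 2·149 − 3·69 = 119
Policy C (H + 24, Y := 100):
  Y = 100
  H = 69 + 24 = 93
  B = 28 + 2·100 − 3·93 = -51
Comparing — Policy B: B=119, Policy C: B=-51. Lowest is -51 (Policy C).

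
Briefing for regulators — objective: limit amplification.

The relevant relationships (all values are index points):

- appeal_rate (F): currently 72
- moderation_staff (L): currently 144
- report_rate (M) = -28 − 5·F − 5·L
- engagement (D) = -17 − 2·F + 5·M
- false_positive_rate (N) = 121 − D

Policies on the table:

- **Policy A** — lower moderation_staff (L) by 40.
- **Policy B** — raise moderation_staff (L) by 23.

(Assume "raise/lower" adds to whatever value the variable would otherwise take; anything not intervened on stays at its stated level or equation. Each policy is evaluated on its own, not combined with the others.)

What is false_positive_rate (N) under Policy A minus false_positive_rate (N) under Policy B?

-1575

Policy A (L − 40):
  F = 72
  L = 144 − 40 = 104
  M = -28 − 5·72 − 5·104 = -908
  D = -17 − 2·72 + 5·(-908) = -4701
  N = 121 − (-4701) = 4822
Policy B (L + 23):
  F = 72
  L = 144 + 23 = 167
  M = -28 − 5·72 − 5·167 = -1223
  D = -17 − 2·72 + 5·(-1223) = -6276
  N = 121 − (-6276) = 6397
N: 4822 − 6397 = -1575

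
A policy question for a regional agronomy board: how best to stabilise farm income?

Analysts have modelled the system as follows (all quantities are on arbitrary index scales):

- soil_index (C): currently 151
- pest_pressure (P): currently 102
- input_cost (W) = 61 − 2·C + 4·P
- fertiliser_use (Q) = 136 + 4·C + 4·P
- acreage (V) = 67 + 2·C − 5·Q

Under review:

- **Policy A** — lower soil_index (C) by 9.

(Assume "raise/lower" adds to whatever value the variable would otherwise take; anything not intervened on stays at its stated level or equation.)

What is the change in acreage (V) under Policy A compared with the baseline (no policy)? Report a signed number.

Baseline:
  C = 151
  P = 102
  Q = 136 + 4·151 + 4·102 = 1148
  V = 67 + 2·151 − 5·1148 = -5371
Policy A (C − 9):
  C = 151 − 9 = 142
  P = 102
  Q = 136 + 4·142 + 4·102 = 1112
  V = 67 + 2·142 − 5·1112 = -5209
Change in V: -5209 − (-5371) = 162

162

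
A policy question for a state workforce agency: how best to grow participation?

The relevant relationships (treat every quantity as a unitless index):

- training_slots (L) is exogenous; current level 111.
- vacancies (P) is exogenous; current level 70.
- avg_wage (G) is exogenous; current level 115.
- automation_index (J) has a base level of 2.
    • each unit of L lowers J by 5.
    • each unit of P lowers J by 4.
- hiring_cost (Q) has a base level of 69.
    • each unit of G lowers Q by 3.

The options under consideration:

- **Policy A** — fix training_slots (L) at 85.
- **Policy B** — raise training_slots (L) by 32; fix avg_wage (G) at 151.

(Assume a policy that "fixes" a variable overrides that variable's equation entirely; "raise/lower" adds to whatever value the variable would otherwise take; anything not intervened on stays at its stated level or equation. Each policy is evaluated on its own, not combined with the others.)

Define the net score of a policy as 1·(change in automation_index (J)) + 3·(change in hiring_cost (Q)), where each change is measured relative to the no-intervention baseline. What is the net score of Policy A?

Baseline:
  L = 111
  P = 70
  G = 115
  J = 2 − 5·111 − 4·70 = -833
  Q = 69 − 3·115 = -276
Policy A (L := 85):
  L = 85
  P = 70
  G = 115
  J = 2 − 5·85 − 4·70 = -703
  Q = 69 − 3·115 = -276
ΔJ = -703 − (-833) = 130; ΔQ = -276 − (-276) = 0
Score = 1·130 + 3·0 = 130

130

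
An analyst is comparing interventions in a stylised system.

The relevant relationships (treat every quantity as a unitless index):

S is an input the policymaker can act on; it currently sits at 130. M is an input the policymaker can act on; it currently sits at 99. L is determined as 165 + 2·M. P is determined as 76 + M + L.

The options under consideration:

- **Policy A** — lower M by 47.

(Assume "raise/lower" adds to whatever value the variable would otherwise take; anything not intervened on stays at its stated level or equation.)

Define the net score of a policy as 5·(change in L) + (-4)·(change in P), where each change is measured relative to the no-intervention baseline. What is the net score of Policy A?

Baseline:
  M = 99
  L = 165 + 2·99 = 363
  P = 76 + 99 + 363 = 538
Policy A (M − 47):
  M = 99 − 47 = 52
  L = 165 + 2·52 = 269
  P = 76 + 52 + 269 = 397
ΔL = 269 − 363 = -94; ΔP = 397 − 538 = -141
Score = 5·(-94) + (-4)·(-141) = 94

94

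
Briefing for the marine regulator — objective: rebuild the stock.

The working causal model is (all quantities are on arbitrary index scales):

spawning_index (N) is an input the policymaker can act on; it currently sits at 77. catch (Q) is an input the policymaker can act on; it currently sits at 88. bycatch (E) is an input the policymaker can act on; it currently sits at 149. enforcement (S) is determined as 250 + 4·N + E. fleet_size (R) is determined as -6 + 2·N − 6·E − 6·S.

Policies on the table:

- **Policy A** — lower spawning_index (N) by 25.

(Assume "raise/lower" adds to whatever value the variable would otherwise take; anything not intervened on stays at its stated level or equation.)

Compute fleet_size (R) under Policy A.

Policy A (N − 25):
  N = 77 − 25 = 52
  E = 149
  S = 250 + 4·52 + 149 = 607
  R = -6 + 2·52 − 6·149 − 6·607 = -4438

-4438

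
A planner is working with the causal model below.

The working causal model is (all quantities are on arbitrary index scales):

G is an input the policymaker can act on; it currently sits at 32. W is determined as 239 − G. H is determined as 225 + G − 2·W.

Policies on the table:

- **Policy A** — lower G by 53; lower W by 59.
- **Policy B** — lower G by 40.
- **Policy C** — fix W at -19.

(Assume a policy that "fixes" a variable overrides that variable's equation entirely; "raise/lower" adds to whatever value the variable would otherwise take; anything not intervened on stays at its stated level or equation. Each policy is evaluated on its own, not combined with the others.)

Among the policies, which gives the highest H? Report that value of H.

Policy A (G − 53, W − 59):
  G = 32 − 53 = -21
  W = 239 − (-21) (−59 from intervention) = 201
  H = 225 + (-21) − 2·201 = -198
Policy B (G − 40):
  G = 32 − 40 = -8
  W = 239 − (-8) = 247
  H = 225 + (-8) − 2·247 = -277
Policy C (W := -19):
  G = 32
  W = -19
  H = 225 + 32 − 2·(-19) = 295
Comparing — Policy A: H=-198, Policy B: H=-277, Policy C: H=295. Highest is 295 (Policy C).

295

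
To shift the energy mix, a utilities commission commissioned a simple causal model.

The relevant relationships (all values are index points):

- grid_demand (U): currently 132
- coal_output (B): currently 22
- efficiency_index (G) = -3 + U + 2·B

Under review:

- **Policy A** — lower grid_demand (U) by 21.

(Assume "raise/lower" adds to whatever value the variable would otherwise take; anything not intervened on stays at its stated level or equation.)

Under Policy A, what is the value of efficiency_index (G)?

152

Policy A (U − 21):
  U = 132 − 21 = 111
  B = 22
  G = -3 + 111 + 2·22 = 152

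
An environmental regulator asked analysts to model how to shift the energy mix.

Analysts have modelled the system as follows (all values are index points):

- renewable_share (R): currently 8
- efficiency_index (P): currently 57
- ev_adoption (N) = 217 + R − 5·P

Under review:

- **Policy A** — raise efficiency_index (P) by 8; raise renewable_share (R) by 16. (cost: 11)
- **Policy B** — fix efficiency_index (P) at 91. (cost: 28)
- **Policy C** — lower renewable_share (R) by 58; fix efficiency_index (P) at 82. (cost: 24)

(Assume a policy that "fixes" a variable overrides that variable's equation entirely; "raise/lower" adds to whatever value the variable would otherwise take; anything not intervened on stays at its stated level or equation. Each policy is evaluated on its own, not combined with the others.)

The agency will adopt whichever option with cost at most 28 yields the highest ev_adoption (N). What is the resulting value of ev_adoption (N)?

Policy A (P + 8, R + 16):
  R = 8 + 16 = 24
  P = 57 + 8 = 65
  N = 217 + 24 − 5·65 = -84
Policy B (P := 91):
  R = 8
  P = 91
  N = 217 + 8 − 5·91 = -230
Policy C (R − 58, P := 82):
  R = 8 − 58 = -50
  P = 82
  N = 217 + (-50) − 5·82 = -243
Comparing — Policy A: N=-84, Policy B: N=-230, Policy C: N=-243. Highest is -84 (Policy A).

-84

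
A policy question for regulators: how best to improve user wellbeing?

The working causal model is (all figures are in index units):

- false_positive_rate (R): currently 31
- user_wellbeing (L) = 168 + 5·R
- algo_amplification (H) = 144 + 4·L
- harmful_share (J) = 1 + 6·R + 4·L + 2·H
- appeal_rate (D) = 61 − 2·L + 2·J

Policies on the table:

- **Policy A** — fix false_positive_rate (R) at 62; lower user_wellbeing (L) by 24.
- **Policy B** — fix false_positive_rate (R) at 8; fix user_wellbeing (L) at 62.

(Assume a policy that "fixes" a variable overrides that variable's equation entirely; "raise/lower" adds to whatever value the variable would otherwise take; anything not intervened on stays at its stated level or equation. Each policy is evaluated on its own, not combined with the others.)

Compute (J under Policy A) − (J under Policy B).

Policy A (R := 62, L − 24):
  R = 62
  L = 168 + 5·62 (−24 from intervention) = 454
  H = 144 + 4·454 = 1960
  J = 1 + 6·62 + 4·454 + 2·1960 = 6109
Policy B (R := 8, L := 62):
  R = 8
  L = 62
  H = 144 + 4·62 = 392
  J = 1 + 6·8 + 4·62 + 2·392 = 1081
J: 6109 − 1081 = 5028

5028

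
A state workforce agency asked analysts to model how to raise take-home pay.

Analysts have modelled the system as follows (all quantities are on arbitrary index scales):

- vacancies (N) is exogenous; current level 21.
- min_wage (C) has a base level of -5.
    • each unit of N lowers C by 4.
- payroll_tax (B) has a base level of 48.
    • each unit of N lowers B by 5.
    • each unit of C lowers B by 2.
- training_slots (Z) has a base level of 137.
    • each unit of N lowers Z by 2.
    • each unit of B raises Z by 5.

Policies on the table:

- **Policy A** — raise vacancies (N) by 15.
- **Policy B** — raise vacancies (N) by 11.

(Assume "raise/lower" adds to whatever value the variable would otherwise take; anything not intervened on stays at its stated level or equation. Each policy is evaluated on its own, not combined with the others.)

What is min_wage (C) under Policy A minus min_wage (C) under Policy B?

Policy A (N + 15):
  N = 21 + 15 = 36
  C = -5 − 4·36 = -149
Policy B (N + 11):
  N = 21 + 11 = 32
  C = -5 − 4·32 = -133
C: -149 − (-133) = -16

-16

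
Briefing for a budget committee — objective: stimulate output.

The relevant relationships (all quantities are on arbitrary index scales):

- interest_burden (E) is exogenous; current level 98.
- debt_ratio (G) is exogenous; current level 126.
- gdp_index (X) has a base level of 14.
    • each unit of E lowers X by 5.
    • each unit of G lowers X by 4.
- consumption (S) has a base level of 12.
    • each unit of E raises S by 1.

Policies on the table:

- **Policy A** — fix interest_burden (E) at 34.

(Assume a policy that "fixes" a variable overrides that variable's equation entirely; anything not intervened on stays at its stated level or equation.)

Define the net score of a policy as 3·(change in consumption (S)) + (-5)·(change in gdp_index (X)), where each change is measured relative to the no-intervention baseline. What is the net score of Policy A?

-1792

Baseline:
  E = 98
  G = 126
  X = 14 − 5·98 − 4·126 = -980
  S = 12 + 98 = 110
Policy A (E := 34):
  E = 34
  G = 126
  X = 14 − 5·34 − 4·126 = -660
  S = 12 + 34 = 46
ΔS = 46 − 110 = -64; ΔX = -660 − (-980) = 320
Score = 3·(-64) + (-5)·320 = -1792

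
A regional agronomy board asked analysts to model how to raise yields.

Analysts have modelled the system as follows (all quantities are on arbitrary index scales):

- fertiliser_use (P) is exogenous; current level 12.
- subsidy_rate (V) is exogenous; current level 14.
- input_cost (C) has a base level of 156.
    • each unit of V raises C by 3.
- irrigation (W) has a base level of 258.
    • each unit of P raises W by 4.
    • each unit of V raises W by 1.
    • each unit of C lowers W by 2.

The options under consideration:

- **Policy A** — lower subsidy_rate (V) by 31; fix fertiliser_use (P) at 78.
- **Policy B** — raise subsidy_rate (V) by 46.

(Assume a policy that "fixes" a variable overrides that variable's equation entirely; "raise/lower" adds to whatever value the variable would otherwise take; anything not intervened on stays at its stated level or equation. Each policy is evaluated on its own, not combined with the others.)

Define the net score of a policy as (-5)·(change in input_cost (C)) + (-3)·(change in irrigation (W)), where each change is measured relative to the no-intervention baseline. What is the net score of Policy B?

0

Baseline:
  P = 12
  V = 14
  C = 156 + 3·14 = 198
  W = 258 + 4·12 + 14 − 2·198 = -76
Policy B (V + 46):
  P = 12
  V = 14 + 46 = 60
  C = 156 + 3·60 = 336
  W = 258 + 4·12 + 60 − 2·336 = -306
ΔC = 336 − 198 = 138; ΔW = -306 − (-76) = -230
Score = (-5)·138 + (-3)·(-230) = 0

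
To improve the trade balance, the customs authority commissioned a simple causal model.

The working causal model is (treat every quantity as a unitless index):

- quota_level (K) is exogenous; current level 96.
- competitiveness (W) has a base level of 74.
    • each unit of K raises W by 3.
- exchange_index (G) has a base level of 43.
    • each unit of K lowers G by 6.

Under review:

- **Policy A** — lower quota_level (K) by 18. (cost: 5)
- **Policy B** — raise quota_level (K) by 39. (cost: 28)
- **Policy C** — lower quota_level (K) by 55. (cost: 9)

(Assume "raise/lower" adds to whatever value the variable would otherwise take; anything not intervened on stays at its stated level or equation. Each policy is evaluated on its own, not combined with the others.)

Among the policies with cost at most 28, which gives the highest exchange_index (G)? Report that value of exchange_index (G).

Policy A (K − 18):
  K = 96 − 18 = 78
  G = 43 − 6·78 = -425
Policy B (K + 39):
  K = 96 + 39 = 135
  G = 43 − 6·135 = -767
Policy C (K − 55):
  K = 96 − 55 = 41
  G = 43 − 6·41 = -203
Comparing — Policy A: G=-425, Policy B: G=-767, Policy C: G=-203. Highest is -203 (Policy C).

-203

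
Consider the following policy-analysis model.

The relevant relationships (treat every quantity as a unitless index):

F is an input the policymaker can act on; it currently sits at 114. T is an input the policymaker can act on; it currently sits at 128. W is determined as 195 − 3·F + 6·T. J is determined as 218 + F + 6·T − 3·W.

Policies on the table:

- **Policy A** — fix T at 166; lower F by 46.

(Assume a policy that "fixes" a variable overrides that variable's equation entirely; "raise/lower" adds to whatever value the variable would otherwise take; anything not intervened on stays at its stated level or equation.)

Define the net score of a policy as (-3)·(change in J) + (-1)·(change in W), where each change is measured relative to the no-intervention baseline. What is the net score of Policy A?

Baseline:
  F = 114
  T = 128
  W = 195 − 3·114 + 6·128 = 621
  J = 218 + 114 + 6·128 − 3·621 = -763
Policy A (T := 166, F − 46):
  F = 114 − 46 = 68
  T = 166
  W = 195 − 3·68 + 6·166 = 987
  J = 218 + 68 + 6·166 − 3·987 = -1679
ΔJ = -1679 − (-763) = -916; ΔW = 987 − 621 = 366
Score = (-3)·(-916) + (-1)·366 = 2382

2382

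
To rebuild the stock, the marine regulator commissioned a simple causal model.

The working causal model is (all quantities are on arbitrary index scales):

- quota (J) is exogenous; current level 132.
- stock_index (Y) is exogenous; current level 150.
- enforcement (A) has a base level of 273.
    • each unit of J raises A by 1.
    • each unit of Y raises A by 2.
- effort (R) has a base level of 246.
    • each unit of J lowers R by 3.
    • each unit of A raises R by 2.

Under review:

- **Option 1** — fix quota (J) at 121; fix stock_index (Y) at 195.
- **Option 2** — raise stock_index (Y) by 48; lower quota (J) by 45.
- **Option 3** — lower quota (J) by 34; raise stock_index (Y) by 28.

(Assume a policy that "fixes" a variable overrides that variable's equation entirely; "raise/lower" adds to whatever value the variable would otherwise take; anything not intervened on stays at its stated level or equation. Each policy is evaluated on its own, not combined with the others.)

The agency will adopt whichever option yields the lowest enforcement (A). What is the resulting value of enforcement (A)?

727

Option 1 (J := 121, Y := 195):
  J = 121
  Y = 195
  A = 273 + 121 + 2·195 = 784
Option 2 (Y + 48, J − 45):
  J = 132 − 45 = 87
  Y = 150 + 48 = 198
  A = 273 + 87 + 2·198 = 756
Option 3 (J − 34, Y + 28):
  J = 132 − 34 = 98
  Y = 150 + 28 = 178
  A = 273 + 98 + 2·178 = 727
Comparing — Option 1: A=784, Option 2: A=756, Option 3: A=727. Lowest is 727 (Option 3).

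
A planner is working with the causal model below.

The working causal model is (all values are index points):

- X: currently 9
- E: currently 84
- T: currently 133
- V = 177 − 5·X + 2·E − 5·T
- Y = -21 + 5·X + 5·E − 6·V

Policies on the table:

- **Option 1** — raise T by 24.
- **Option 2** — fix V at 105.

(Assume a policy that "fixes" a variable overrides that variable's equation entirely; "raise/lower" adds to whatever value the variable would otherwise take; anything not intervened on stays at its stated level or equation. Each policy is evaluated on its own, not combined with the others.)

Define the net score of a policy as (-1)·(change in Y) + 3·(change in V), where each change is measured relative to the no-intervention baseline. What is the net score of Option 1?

-1080

Baseline:
  X = 9
  E = 84
  T = 133
  V = 177 − 5·9 + 2·84 − 5·133 = -365
  Y = -21 + 5·9 + 5·84 − 6·(-365) = 2634
Option 1 (T + 24):
  X = 9
  E = 84
  T = 133 + 24 = 157
  V = 177 − 5·9 + 2·84 − 5·157 = -485
  Y = -21 + 5·9 + 5·84 − 6·(-485) = 3354
ΔY = 3354 − 2634 = 720; ΔV = -485 − (-365) = -120
Score = (-1)·720 + 3·(-120) = -1080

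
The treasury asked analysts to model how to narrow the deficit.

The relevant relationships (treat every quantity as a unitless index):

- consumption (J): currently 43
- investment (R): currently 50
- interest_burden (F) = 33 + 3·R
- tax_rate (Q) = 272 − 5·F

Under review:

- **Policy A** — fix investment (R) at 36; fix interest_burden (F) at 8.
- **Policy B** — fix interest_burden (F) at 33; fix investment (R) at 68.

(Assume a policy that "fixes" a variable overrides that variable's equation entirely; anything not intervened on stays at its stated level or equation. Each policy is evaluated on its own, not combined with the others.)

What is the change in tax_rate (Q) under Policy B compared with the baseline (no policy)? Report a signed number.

750

Baseline:
  R = 50
  F = 33 + 3·50 = 183
  Q = 272 − 5·183 = -643
Policy B (F := 33, R := 68):
  R = 68
  F = 33
  Q = 272 − 5·33 = 107
Change in Q: 107 − (-643) = 750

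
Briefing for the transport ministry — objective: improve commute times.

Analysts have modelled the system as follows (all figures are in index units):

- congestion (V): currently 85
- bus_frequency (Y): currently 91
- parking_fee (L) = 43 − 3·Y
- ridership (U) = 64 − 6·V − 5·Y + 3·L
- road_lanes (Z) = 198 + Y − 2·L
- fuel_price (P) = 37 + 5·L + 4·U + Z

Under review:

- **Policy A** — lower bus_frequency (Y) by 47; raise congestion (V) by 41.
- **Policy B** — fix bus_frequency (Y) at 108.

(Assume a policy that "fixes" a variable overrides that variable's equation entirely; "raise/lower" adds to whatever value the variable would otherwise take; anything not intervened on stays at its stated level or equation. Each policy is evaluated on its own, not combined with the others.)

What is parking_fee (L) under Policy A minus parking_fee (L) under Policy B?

Policy A (Y − 47, V + 41):
  Y = 91 − 47 = 44
  L = 43 − 3·44 = -89
Policy B (Y := 108):
  Y = 108
  L = 43 − 3·108 = -281
L: -89 − (-281) = 192

192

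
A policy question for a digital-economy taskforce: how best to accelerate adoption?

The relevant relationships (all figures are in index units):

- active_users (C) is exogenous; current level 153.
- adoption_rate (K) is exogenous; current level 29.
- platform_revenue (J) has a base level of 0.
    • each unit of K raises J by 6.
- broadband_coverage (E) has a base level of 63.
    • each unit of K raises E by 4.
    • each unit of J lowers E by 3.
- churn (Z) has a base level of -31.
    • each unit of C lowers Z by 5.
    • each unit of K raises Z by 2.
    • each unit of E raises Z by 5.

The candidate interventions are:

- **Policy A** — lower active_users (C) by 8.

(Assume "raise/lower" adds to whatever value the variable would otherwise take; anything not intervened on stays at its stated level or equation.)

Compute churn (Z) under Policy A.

Policy A (C − 8):
  C = 153 − 8 = 145
  K = 29
  J = 0 + 6·29 = 174
  E = 63 + 4·29 − 3·174 = -343
  Z = -31 − 5·145 + 2·29 + 5·(-343) = -2413

-2413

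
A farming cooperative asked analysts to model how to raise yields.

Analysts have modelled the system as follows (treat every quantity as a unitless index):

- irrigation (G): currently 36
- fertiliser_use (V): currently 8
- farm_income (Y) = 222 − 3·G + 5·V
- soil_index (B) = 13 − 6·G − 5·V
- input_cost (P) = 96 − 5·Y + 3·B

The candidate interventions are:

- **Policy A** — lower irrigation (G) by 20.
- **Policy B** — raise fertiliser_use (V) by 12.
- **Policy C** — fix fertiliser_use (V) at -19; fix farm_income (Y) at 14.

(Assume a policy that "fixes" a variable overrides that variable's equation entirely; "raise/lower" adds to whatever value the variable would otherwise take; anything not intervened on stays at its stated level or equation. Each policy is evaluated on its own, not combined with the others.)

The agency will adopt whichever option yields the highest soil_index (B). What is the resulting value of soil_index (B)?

Policy A (G − 20):
  G = 36 − 20 = 16
  V = 8
  B = 13 − 6·16 − 5·8 = -123
Policy B (V + 12):
  G = 36
  V = 8 + 12 = 20
  B = 13 − 6·36 − 5·20 = -303
Policy C (V := -19, Y := 14):
  G = 36
  V = -19
  B = 13 − 6·36 − 5·(-19) = -108
Comparing — Policy A: B=-123, Policy B: B=-303, Policy C: B=-108. Highest is -108 (Policy C).

-108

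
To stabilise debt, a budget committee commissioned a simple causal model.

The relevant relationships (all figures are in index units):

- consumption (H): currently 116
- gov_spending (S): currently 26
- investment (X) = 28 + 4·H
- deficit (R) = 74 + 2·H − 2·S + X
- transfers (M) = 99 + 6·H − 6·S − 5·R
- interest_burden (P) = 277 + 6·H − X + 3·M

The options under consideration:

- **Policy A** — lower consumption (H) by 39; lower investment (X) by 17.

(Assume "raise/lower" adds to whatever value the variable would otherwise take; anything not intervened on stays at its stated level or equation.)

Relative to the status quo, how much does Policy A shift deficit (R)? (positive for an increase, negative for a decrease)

Baseline:
  H = 116
  S = 26
  X = 28 + 4·116 = 492
  R = 74 + 2·116 − 2·26 + 492 = 746
Policy A (H − 39, X − 17):
  H = 116 − 39 = 77
  S = 26
  X = 28 + 4·77 (−17 from intervention) = 319
  R = 74 + 2·77 − 2·26 + 319 = 495
Change in R: 495 − 746 = -251

-251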